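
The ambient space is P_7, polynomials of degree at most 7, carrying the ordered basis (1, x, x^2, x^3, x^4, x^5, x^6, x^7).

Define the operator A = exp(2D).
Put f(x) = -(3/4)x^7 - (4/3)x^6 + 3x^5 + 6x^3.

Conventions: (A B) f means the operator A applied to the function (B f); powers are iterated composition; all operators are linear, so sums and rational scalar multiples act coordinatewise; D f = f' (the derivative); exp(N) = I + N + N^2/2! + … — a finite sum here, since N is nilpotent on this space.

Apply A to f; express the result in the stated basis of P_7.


order-1 term: -(21/2)x^6 - 16x^5 + 30x^4 + 36x^2
order-2 term: -63x^5 - 80x^4 + 120x^3 + 72x
order-3 term: -210x^4 - (640/3)x^3 + 240x^2 + 48
order-4 term: -420x^3 - 320x^2 + 240x
order-5 term: -504x^2 - 256x + 96
order-6 term: -336x - 256/3
order-7 term: -96
the series for exp(2D) f terminates at order 7
exp(2D) f = -(3/4)x^7 - (71/6)x^6 - 76x^5 - 260x^4 - (1522/3)x^3 - 548x^2 - 280x - 112/3

the image equals g(x) = -(3/4)x^7 - (71/6)x^6 - 76x^5 - 260x^4 - (1522/3)x^3 - 548x^2 - 280x - 112/3


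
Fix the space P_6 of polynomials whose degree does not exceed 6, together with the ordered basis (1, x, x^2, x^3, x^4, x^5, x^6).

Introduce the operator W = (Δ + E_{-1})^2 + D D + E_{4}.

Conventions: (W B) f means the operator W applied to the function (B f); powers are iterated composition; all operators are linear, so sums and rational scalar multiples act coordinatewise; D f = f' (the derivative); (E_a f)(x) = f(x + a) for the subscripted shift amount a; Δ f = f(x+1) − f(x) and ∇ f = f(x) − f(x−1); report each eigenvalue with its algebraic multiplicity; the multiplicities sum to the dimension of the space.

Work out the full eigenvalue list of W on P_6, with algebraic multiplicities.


λ = 2 (multiplicity 7)

image of 1: 2
image of x: 2x + 4
image of x^2: 2x^2 + 8x + 22
image of x^3: 2x^3 + 12x^2 + 66x + 64
image of x^4: 2x^4 + 16x^3 + 132x^2 + 256x + 284
image of x^5: 2x^5 + 20x^4 + 220x^3 + 640x^2 + 1420x + 1024
image of x^6: 2x^6 + 24x^5 + 330x^4 + 1280x^3 + 4260x^2 + 6144x + 4220
the matrix is upper triangular; its diagonal is (2, 2, 2, 2, 2, 2, 2)
for a triangular matrix the eigenvalues are the diagonal entries, with algebraic multiplicity their repetition count


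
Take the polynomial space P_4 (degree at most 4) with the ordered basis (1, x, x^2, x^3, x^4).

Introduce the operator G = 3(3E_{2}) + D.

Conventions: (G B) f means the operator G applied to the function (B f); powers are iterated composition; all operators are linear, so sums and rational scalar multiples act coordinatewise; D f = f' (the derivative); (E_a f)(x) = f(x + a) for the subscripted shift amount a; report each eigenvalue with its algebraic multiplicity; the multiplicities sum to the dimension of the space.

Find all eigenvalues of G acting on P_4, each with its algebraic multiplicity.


λ = 9 (multiplicity 5)

image of 1: 9
image of x: 9x + 19
image of x^2: 9x^2 + 38x + 36
image of x^3: 9x^3 + 57x^2 + 108x + 72
image of x^4: 9x^4 + 76x^3 + 216x^2 + 288x + 144
the matrix is upper triangular; its diagonal is (9, 9, 9, 9, 9)
for a triangular matrix the eigenvalues are the diagonal entries, with algebraic multiplicity their repetition count


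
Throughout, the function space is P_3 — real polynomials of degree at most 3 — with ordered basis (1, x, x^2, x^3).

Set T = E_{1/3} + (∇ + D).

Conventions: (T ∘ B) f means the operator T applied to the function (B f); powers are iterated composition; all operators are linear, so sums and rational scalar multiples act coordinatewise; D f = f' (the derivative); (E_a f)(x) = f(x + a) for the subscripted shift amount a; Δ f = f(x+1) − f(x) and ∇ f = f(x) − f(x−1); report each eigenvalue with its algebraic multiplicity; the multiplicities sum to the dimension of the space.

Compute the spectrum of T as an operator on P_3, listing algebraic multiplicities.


image of 1: 1
image of x: x + 7/3
image of x^2: x^2 + (14/3)x - 8/9
image of x^3: x^3 + 7x^2 - (8/3)x + 28/27
the matrix is upper triangular; its diagonal is (1, 1, 1, 1)
for a triangular matrix the eigenvalues are the diagonal entries, with algebraic multiplicity their repetition count

λ = 1 (multiplicity 4)


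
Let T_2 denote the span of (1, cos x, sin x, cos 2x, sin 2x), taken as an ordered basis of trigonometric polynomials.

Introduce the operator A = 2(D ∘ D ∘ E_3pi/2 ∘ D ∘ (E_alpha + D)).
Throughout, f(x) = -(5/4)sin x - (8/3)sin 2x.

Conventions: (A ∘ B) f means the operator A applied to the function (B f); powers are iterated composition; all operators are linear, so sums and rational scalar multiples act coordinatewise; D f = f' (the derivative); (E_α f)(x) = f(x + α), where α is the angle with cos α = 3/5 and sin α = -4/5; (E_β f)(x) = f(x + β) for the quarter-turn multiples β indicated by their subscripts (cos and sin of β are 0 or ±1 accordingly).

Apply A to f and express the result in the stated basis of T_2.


the result is g(x) = (1/2)cos x + (3/2)sin x + (896/75)cos 2x + (3328/75)sin 2x

E_alpha f = cos x - (3/4)sin x + (64/25)cos 2x + (56/75)sin 2x
D f = -(5/4)cos x - (16/3)cos 2x
(E_alpha + D) f = -(1/4)cos x - (3/4)sin x - (208/75)cos 2x + (56/75)sin 2x
D (E_alpha + D) f = -(3/4)cos x + (1/4)sin x + (112/75)cos 2x + (416/75)sin 2x
E_3pi/2 D (E_alpha + D) f = -(1/4)cos x - (3/4)sin x - (112/75)cos 2x - (416/75)sin 2x
D (E_3pi/2 ∘ D) (E_alpha + D) f = -(3/4)cos x + (1/4)sin x - (832/75)cos 2x + (224/75)sin 2x
D D (E_3pi/2 ∘ D) (E_alpha + D) f = (1/4)cos x + (3/4)sin x + (448/75)cos 2x + (1664/75)sin 2x
(2(D ∘ D ∘ E_3pi/2 ∘ D ∘ (E_alpha + D))) f = (1/2)cos x + (3/2)sin x + (896/75)cos 2x + (3328/75)sin 2x


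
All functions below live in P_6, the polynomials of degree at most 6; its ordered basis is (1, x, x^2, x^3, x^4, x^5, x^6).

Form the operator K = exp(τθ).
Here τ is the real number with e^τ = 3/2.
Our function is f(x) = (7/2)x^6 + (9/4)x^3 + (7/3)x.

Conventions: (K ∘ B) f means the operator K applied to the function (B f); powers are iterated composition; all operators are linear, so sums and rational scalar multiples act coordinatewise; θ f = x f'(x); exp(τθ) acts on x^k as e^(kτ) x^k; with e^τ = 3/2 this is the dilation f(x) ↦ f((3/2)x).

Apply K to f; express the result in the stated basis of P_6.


exp(τθ) x^k = e^(kτ) x^k; with e^τ = 3/2 this sends x^k to (3/2)^k x^k
x ↦ 3/2 x
x^3 ↦ 27/8 x^3
x^6 ↦ 729/64 x^6
applying this coordinatewise to f: exp(τθ) f = (5103/128)x^6 + (243/32)x^3 + (7/2)x

the image equals g(x) = (5103/128)x^6 + (243/32)x^3 + (7/2)x


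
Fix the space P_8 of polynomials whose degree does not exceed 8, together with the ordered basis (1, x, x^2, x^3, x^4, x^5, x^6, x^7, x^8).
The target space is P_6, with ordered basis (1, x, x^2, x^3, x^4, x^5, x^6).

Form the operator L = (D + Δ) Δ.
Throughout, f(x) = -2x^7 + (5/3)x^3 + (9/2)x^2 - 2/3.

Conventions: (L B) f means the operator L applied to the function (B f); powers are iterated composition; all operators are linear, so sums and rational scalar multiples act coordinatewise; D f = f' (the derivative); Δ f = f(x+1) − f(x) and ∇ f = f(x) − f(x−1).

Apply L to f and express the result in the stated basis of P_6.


Δ f = -14x^6 - 42x^5 - 70x^4 - 70x^3 - 37x^2 + 25/6
D Δ f = -84x^5 - 210x^4 - 280x^3 - 210x^2 - 74x
Δ Δ f = -84x^5 - 420x^4 - 980x^3 - 1260x^2 - 858x - 233
(D + Δ) Δ f = -168x^5 - 630x^4 - 1260x^3 - 1470x^2 - 932x - 233

the image equals g(x) = -168x^5 - 630x^4 - 1260x^3 - 1470x^2 - 932x - 233


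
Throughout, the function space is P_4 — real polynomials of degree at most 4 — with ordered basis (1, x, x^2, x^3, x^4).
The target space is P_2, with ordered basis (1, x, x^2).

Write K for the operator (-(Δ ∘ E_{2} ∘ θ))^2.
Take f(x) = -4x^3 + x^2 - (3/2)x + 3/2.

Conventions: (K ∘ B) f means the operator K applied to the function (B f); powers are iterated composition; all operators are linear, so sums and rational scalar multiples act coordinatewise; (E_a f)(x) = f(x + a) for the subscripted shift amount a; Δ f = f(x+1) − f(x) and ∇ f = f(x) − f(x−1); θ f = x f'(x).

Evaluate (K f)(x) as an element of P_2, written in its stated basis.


θ f = -12x^3 + 2x^2 - (3/2)x
E_{2} θ f = -12x^3 - 70x^2 - (275/2)x - 91
Δ E_{2} θ f = -36x^2 - 176x - 439/2
(-(Δ ∘ E_{2} ∘ θ)) f = 36x^2 + 176x + 439/2
θ (-(Δ ∘ E_{2} ∘ θ)) f = 72x^2 + 176x
E_{2} θ (-(Δ ∘ E_{2} ∘ θ)) f = 72x^2 + 464x + 640
Δ E_{2} θ (-(Δ ∘ E_{2} ∘ θ)) f = 144x + 536
(-(Δ ∘ E_{2} ∘ θ)) (-(Δ ∘ E_{2} ∘ θ)) f = -144x - 536

g(x) = -144x - 536


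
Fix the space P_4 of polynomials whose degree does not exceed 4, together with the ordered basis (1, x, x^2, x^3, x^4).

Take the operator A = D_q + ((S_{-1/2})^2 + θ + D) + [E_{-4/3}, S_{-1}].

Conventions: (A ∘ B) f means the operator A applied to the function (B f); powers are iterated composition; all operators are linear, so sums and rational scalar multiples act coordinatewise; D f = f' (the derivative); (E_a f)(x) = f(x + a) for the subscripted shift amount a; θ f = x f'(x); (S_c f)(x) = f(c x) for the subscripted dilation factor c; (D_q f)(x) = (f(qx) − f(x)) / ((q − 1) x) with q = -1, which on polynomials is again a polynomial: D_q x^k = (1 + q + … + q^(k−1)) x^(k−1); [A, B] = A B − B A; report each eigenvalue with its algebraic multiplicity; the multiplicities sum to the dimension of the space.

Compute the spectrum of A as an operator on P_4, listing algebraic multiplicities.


image of 1: 1
image of x: (5/4)x + 14/3
image of x^2: (33/16)x^2 - (10/3)x
image of x^3: (193/64)x^3 + 12x^2 + 128/27
image of x^4: (1025/256)x^4 - (20/3)x^3 - (512/27)x
the matrix is upper triangular; its diagonal is (1, 5/4, 33/16, 193/64, 1025/256)
for a triangular matrix the eigenvalues are the diagonal entries, with algebraic multiplicity their repetition count

λ = 1 (multiplicity 1), λ = 5/4 (multiplicity 1), λ = 33/16 (multiplicity 1), λ = 193/64 (multiplicity 1), λ = 1025/256 (multiplicity 1)


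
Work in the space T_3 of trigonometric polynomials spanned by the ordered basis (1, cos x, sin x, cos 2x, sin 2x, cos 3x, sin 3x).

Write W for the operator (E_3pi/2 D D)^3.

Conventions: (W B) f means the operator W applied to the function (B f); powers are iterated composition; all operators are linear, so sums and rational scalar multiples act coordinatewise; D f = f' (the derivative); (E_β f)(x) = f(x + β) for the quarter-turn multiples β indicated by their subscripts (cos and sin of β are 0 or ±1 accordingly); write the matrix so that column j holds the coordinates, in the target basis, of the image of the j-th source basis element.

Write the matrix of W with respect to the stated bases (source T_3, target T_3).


the matrix is [[0, 0, 0, 0, 0, 0, 0]; [0, 0, -1, 0, 0, 0, 0]; [0, 1, 0, 0, 0, 0, 0]; [0, 0, 0, 64, 0, 0, 0]; [0, 0, 0, 0, 64, 0, 0]; [0, 0, 0, 0, 0, 0, 729]; [0, 0, 0, 0, 0, -729, 0]] (rows listed top to bottom)

image of 1: 0
image of cos x: sin x
image of sin x: -cos x
image of cos 2x: 64cos 2x
image of sin 2x: 64sin 2x
image of cos 3x: -729sin 3x
image of sin 3x: 729cos 3x
each image's coordinates form column j of the matrix


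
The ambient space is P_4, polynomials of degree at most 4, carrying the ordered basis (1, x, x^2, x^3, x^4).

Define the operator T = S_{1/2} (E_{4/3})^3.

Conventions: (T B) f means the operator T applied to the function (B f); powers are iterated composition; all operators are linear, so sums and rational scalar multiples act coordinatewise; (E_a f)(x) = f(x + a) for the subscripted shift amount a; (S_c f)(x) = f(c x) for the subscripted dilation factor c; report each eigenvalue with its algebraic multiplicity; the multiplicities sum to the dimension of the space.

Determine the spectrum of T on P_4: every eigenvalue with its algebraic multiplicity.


λ = 1/16 (multiplicity 1), λ = 1/8 (multiplicity 1), λ = 1/4 (multiplicity 1), λ = 1/2 (multiplicity 1), λ = 1 (multiplicity 1)

image of 1: 1
image of x: (1/2)x + 4
image of x^2: (1/4)x^2 + 4x + 16
image of x^3: (1/8)x^3 + 3x^2 + 24x + 64
image of x^4: (1/16)x^4 + 2x^3 + 24x^2 + 128x + 256
the matrix is upper triangular; its diagonal is (1, 1/2, 1/4, 1/8, 1/16)
for a triangular matrix the eigenvalues are the diagonal entries, with algebraic multiplicity their repetition count


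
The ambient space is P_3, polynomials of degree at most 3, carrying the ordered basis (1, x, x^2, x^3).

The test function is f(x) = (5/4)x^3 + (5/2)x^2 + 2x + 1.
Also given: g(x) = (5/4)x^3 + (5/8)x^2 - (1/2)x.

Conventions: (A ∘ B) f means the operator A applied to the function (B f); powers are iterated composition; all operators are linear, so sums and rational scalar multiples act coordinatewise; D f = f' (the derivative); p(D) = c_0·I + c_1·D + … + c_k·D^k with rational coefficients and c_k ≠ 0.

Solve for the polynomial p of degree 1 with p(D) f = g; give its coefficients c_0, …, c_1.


D^0 f = (5/4)x^3 + (5/2)x^2 + 2x + 1
D^1 f = (15/4)x^2 + 5x + 2
matching coefficients of g against c_0 f + c_1 Df + … from the top degree down determines the c_i
solution: c_0 = 1, c_1 = -1/2

c_0 = 1, c_1 = -1/2


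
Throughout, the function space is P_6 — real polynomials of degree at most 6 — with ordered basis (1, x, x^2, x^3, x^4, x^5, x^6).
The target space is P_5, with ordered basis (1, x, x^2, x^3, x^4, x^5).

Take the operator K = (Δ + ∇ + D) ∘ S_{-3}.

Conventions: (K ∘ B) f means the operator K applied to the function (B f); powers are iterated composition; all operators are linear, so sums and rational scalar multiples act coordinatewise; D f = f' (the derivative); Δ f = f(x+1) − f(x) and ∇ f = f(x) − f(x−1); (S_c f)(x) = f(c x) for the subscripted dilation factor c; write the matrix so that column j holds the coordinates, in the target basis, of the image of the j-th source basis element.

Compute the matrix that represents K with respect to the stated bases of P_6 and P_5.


image of 1: 0
image of x: -9
image of x^2: 54x
image of x^3: -243x^2 - 54
image of x^4: 972x^3 + 648x
image of x^5: -3645x^4 - 4860x^2 - 486
image of x^6: 13122x^5 + 29160x^3 + 8748x
each image's coordinates form column j of the matrix

the matrix is [[0, -9, 0, -54, 0, -486, 0]; [0, 0, 54, 0, 648, 0, 8748]; [0, 0, 0, -243, 0, -4860, 0]; [0, 0, 0, 0, 972, 0, 29160]; [0, 0, 0, 0, 0, -3645, 0]; [0, 0, 0, 0, 0, 0, 13122]] (rows listed top to bottom)


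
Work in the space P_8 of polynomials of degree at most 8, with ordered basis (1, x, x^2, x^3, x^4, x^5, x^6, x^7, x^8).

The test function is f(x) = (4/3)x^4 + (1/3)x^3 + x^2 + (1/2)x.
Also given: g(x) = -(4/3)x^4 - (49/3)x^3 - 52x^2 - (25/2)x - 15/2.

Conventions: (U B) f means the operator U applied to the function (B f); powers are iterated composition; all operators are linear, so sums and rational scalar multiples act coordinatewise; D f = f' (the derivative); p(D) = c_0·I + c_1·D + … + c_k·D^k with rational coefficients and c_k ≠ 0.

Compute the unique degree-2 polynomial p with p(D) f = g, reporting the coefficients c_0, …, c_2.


D^0 f = (4/3)x^4 + (1/3)x^3 + x^2 + (1/2)x
D^1 f = (16/3)x^3 + x^2 + 2x + 1/2
D^2 f = 16x^2 + 2x + 2
matching coefficients of g against c_0 f + c_1 Df + … from the top degree down determines the c_i
solution: c_0 = -1, c_1 = -3, c_2 = -3

c_0 = -1, c_1 = -3, c_2 = -3


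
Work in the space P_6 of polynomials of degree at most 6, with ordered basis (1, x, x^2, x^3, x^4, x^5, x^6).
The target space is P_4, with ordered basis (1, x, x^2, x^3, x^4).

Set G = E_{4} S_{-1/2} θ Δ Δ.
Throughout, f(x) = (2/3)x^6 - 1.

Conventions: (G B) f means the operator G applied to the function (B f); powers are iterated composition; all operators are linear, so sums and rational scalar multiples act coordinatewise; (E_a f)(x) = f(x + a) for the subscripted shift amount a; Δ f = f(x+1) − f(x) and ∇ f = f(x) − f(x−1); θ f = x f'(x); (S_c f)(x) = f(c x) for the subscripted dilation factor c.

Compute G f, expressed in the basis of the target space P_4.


the result is g(x) = 5x^4 + 50x^3 + 190x^2 + 340x + 240

Δ f = 4x^5 + 10x^4 + (40/3)x^3 + 10x^2 + 4x + 2/3
Δ Δ f = 20x^4 + 80x^3 + 140x^2 + 120x + 124/3
θ (Δ Δ) f = 80x^4 + 240x^3 + 280x^2 + 120x
S_{-1/2} θ (Δ Δ) f = 5x^4 - 30x^3 + 70x^2 - 60x
E_{4} (S_{-1/2} θ) (Δ Δ) f = 5x^4 + 50x^3 + 190x^2 + 340x + 240


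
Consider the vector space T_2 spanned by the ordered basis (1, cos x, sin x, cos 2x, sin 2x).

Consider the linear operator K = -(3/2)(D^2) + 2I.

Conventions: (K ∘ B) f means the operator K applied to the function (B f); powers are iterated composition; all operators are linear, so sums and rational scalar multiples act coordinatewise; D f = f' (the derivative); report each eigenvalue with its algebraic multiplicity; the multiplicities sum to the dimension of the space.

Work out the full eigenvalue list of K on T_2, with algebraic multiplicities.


λ = 2 (multiplicity 1), λ = 7/2 (multiplicity 2), λ = 8 (multiplicity 2)

image of 1: 2
image of cos x: (7/2)cos x
image of sin x: (7/2)sin x
image of cos 2x: 8cos 2x
image of sin 2x: 8sin 2x
the matrix is diagonal; its diagonal is (2, 7/2, 7/2, 8, 8)
for a triangular matrix the eigenvalues are the diagonal entries, with algebraic multiplicity their repetition count


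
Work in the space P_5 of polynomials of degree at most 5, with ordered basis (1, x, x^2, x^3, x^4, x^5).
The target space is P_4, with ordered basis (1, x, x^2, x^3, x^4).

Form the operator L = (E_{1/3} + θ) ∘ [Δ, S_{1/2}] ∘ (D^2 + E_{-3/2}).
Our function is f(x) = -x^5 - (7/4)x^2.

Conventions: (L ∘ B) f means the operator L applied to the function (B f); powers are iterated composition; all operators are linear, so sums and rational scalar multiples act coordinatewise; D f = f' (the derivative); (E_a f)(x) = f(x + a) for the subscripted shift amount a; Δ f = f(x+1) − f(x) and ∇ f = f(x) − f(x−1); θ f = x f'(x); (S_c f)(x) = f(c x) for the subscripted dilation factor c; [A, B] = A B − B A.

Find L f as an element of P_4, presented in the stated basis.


D f = -5x^4 - (7/2)x
D D f = -20x^3 - 7/2
E_{-3/2} f = -x^5 + (15/2)x^4 - (45/2)x^3 + 32x^2 - (321/16)x + 117/32
(D^2 + E_{-3/2}) f = -x^5 + (15/2)x^4 - (85/2)x^3 + 32x^2 - (321/16)x + 5/32
S_{1/2} (D^2 + E_{-3/2}) f = -(1/32)x^5 + (15/32)x^4 - (85/16)x^3 + 8x^2 - (321/32)x + 5/32
Δ S_{1/2} (D^2 + E_{-3/2}) f = -(5/32)x^4 + (25/16)x^3 - (215/16)x^2 + (57/32)x - 221/32
Δ (D^2 + E_{-3/2}) f = -5x^4 + 20x^3 - (185/2)x^2 - (77/2)x - 385/16
S_{1/2} Δ (D^2 + E_{-3/2}) f = -(5/16)x^4 + (5/2)x^3 - (185/8)x^2 - (77/4)x - 385/16
[Δ, S_{1/2}] (D^2 + E_{-3/2}) f = (5/32)x^4 - (15/16)x^3 + (155/16)x^2 + (673/32)x + 549/32
E_{1/3} [Δ, S_{1/2}] (D^2 + E_{-3/2}) f = (5/32)x^4 - (35/48)x^3 + (425/48)x^2 + (23501/864)x + 65345/2592
θ [Δ, S_{1/2}] (D^2 + E_{-3/2}) f = (5/8)x^4 - (45/16)x^3 + (155/8)x^2 + (673/32)x
(E_{1/3} + θ) [Δ, S_{1/2}] (D^2 + E_{-3/2}) f = (25/32)x^4 - (85/24)x^3 + (1355/48)x^2 + (5209/108)x + 65345/2592

g(x) = (25/32)x^4 - (85/24)x^3 + (1355/48)x^2 + (5209/108)x + 65345/2592


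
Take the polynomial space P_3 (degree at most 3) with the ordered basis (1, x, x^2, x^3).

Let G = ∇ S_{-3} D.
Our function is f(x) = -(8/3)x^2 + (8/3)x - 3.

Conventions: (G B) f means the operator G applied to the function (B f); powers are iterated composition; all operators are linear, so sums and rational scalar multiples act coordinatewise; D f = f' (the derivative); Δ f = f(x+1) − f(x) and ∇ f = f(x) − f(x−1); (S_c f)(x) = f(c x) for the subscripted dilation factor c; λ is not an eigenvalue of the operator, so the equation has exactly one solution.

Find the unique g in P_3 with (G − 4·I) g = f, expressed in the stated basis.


write g with unknown coordinates in the stated basis and equate coefficients in (G − 4·I) g = f
solving from the highest basis element down gives g = (2/3)x^2 - (2/3)x - 1/4
check: G g = -4
so G g − 4·g = -(8/3)x^2 + (8/3)x - 3 = f ✓

g(x) = (2/3)x^2 - (2/3)x - 1/4


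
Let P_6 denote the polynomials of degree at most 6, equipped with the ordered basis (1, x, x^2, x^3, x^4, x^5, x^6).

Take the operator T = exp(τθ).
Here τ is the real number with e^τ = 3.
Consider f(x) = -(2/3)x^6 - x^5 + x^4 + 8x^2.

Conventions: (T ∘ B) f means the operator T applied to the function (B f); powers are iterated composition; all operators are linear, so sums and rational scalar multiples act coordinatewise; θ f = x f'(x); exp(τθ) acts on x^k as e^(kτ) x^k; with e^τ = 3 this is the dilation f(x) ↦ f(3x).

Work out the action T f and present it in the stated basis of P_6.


the result is g(x) = -486x^6 - 243x^5 + 81x^4 + 72x^2

exp(τθ) x^k = e^(kτ) x^k; with e^τ = 3 this sends x^k to 3^k x^k
x^2 ↦ 9 x^2
x^4 ↦ 81 x^4
x^5 ↦ 243 x^5
x^6 ↦ 729 x^6
applying this coordinatewise to f: exp(τθ) f = -486x^6 - 243x^5 + 81x^4 + 72x^2


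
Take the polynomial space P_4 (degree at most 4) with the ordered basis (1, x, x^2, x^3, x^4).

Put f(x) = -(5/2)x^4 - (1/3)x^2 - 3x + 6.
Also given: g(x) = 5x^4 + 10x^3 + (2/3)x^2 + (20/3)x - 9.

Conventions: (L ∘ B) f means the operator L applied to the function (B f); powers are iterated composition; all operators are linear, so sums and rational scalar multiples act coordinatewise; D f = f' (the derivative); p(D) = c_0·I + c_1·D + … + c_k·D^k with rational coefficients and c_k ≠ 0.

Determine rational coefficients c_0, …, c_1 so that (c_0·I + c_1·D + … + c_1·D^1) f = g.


D^0 f = -(5/2)x^4 - (1/3)x^2 - 3x + 6
D^1 f = -10x^3 - (2/3)x - 3
matching coefficients of g against c_0 f + c_1 Df + … from the top degree down determines the c_i
solution: c_0 = -2, c_1 = -1

p(D) = -2·I − D, i.e. c_0 = -2, c_1 = -1


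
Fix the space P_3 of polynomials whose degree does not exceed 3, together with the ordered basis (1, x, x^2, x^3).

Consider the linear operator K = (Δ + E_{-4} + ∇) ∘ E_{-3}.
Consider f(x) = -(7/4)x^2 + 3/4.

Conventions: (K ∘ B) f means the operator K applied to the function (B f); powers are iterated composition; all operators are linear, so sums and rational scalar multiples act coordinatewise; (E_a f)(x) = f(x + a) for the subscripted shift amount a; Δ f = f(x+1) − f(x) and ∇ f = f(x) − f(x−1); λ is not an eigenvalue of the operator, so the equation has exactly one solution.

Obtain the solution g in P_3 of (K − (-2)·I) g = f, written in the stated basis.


g(x) = -(7/12)x^2 - (35/18)x + 227/54

write g with unknown coordinates in the stated basis and equate coefficients in (K − (-2)·I) g = f
solving from the highest basis element down gives g = -(7/12)x^2 - (35/18)x + 227/54
check: K g = -(7/12)x^2 + (35/9)x - 827/108
so K g − (-2)·g = -(7/4)x^2 + 3/4 = f ✓


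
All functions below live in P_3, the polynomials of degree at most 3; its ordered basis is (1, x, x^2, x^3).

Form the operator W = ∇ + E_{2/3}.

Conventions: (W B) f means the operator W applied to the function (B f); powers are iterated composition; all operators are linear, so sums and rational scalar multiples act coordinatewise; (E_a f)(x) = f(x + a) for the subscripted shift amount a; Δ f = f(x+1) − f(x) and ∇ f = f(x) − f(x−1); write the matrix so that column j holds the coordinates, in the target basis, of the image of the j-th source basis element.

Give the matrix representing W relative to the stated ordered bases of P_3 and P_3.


image of 1: 1
image of x: x + 5/3
image of x^2: x^2 + (10/3)x - 5/9
image of x^3: x^3 + 5x^2 - (5/3)x + 35/27
each image's coordinates form column j of the matrix

the matrix is [[1, 5/3, -5/9, 35/27]; [0, 1, 10/3, -5/3]; [0, 0, 1, 5]; [0, 0, 0, 1]] (rows listed top to bottom)


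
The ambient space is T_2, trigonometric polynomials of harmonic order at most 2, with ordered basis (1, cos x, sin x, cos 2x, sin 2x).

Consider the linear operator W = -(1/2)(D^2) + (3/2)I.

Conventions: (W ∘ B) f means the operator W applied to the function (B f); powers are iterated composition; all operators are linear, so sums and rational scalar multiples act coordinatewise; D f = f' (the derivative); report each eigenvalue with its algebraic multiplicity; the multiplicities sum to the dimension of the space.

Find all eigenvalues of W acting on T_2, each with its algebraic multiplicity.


image of 1: 3/2
image of cos x: 2cos x
image of sin x: 2sin x
image of cos 2x: (7/2)cos 2x
image of sin 2x: (7/2)sin 2x
the matrix is diagonal; its diagonal is (3/2, 2, 2, 7/2, 7/2)
for a triangular matrix the eigenvalues are the diagonal entries, with algebraic multiplicity their repetition count

λ = 3/2 (multiplicity 1), λ = 2 (multiplicity 2), λ = 7/2 (multiplicity 2)


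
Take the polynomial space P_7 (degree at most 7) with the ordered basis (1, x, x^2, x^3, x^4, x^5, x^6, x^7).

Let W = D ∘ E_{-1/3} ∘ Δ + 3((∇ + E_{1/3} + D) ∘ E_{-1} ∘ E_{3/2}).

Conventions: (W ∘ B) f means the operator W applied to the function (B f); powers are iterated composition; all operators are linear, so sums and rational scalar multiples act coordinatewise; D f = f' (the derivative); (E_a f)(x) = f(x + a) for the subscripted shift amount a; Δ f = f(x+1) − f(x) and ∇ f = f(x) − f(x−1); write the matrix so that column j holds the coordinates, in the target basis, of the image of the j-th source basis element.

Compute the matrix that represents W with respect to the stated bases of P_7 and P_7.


the matrix is [[3, 17/2, 85/12, 413/72, 1849/432, 8441/2592, 37045/15552, 169565/93312]; [0, 3, 17, 85/4, 413/18, 9245/432, 8441/432, 259315/15552]; [0, 0, 3, 51/2, 85/2, 2065/36, 9245/144, 59087/864]; [0, 0, 0, 3, 34, 425/6, 2065/18, 64715/432]; [0, 0, 0, 0, 3, 85/2, 425/4, 14455/72]; [0, 0, 0, 0, 0, 3, 51, 595/4]; [0, 0, 0, 0, 0, 0, 3, 119/2]; [0, 0, 0, 0, 0, 0, 0, 3]] (rows listed top to bottom)

image of 1: 3
image of x: 3x + 17/2
image of x^2: 3x^2 + 17x + 85/12
image of x^3: 3x^3 + (51/2)x^2 + (85/4)x + 413/72
image of x^4: 3x^4 + 34x^3 + (85/2)x^2 + (413/18)x + 1849/432
image of x^5: 3x^5 + (85/2)x^4 + (425/6)x^3 + (2065/36)x^2 + (9245/432)x + 8441/2592
image of x^6: 3x^6 + 51x^5 + (425/4)x^4 + (2065/18)x^3 + (9245/144)x^2 + (8441/432)x + 37045/15552
image of x^7: 3x^7 + (119/2)x^6 + (595/4)x^5 + (14455/72)x^4 + (64715/432)x^3 + (59087/864)x^2 + (259315/15552)x + 169565/93312
each image's coordinates form column j of the matrix


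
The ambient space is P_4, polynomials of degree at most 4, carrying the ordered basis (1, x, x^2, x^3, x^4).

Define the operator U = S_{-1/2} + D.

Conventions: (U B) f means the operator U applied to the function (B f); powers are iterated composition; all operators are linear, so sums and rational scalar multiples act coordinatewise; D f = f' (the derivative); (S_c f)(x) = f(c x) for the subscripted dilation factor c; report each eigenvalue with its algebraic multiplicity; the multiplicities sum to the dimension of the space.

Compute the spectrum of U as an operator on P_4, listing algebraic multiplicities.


λ = -1/2 (multiplicity 1), λ = -1/8 (multiplicity 1), λ = 1/16 (multiplicity 1), λ = 1/4 (multiplicity 1), λ = 1 (multiplicity 1)

image of 1: 1
image of x: -(1/2)x + 1
image of x^2: (1/4)x^2 + 2x
image of x^3: -(1/8)x^3 + 3x^2
image of x^4: (1/16)x^4 + 4x^3
the matrix is upper triangular; its diagonal is (1, -1/2, 1/4, -1/8, 1/16)
for a triangular matrix the eigenvalues are the diagonal entries, with algebraic multiplicity their repetition count


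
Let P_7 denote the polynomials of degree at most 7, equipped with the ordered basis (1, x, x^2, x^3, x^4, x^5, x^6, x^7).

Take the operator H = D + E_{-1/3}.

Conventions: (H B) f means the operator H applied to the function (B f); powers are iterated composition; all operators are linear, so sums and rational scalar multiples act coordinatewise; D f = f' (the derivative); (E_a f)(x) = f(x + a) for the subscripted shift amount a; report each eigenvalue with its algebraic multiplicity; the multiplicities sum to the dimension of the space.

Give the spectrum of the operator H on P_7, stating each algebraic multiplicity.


image of 1: 1
image of x: x + 2/3
image of x^2: x^2 + (4/3)x + 1/9
image of x^3: x^3 + 2x^2 + (1/3)x - 1/27
image of x^4: x^4 + (8/3)x^3 + (2/3)x^2 - (4/27)x + 1/81
image of x^5: x^5 + (10/3)x^4 + (10/9)x^3 - (10/27)x^2 + (5/81)x - 1/243
image of x^6: x^6 + 4x^5 + (5/3)x^4 - (20/27)x^3 + (5/27)x^2 - (2/81)x + 1/729
image of x^7: x^7 + (14/3)x^6 + (7/3)x^5 - (35/27)x^4 + (35/81)x^3 - (7/81)x^2 + (7/729)x - 1/2187
the matrix is upper triangular; its diagonal is (1, 1, 1, 1, 1, 1, 1, 1)
for a triangular matrix the eigenvalues are the diagonal entries, with algebraic multiplicity their repetition count

λ = 1 (multiplicity 8)


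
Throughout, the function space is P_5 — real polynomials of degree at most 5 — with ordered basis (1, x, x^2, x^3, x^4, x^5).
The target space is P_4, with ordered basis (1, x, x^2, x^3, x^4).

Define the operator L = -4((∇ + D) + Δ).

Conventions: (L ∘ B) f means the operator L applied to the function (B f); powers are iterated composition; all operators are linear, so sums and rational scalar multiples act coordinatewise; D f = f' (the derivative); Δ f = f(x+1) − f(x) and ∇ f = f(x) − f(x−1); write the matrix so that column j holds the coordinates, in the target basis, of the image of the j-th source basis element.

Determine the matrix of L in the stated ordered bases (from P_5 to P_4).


the matrix is [[0, -12, 0, -8, 0, -8]; [0, 0, -24, 0, -32, 0]; [0, 0, 0, -36, 0, -80]; [0, 0, 0, 0, -48, 0]; [0, 0, 0, 0, 0, -60]] (rows listed top to bottom)

image of 1: 0
image of x: -12
image of x^2: -24x
image of x^3: -36x^2 - 8
image of x^4: -48x^3 - 32x
image of x^5: -60x^4 - 80x^2 - 8
each image's coordinates form column j of the matrix


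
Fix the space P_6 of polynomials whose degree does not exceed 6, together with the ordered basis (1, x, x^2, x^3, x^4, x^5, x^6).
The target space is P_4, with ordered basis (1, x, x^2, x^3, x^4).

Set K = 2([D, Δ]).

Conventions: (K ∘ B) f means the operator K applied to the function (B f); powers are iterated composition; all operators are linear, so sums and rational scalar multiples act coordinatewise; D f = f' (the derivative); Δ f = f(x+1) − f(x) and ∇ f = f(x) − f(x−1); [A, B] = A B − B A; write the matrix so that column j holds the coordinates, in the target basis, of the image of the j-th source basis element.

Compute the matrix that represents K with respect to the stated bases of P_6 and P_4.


the matrix is [[0, 0, 0, 0, 0, 0, 0]; [0, 0, 0, 0, 0, 0, 0]; [0, 0, 0, 0, 0, 0, 0]; [0, 0, 0, 0, 0, 0, 0]; [0, 0, 0, 0, 0, 0, 0]] (rows listed top to bottom)

image of 1: 0
image of x: 0
image of x^2: 0
image of x^3: 0
image of x^4: 0
image of x^5: 0
image of x^6: 0
each image's coordinates form column j of the matrix


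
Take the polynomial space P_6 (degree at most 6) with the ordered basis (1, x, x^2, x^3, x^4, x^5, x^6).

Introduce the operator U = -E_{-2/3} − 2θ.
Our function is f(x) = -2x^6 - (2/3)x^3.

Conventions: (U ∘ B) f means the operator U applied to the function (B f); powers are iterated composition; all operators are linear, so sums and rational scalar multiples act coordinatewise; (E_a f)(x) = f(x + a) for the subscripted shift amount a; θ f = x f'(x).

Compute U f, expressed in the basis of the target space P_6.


E_{-2/3} f = -2x^6 + 8x^5 - (40/3)x^4 + (302/27)x^3 - (124/27)x^2 + (56/81)x + 16/729
(-E_{-2/3}) f = 2x^6 - 8x^5 + (40/3)x^4 - (302/27)x^3 + (124/27)x^2 - (56/81)x - 16/729
θ f = -12x^6 - 2x^3
(-2θ) f = 24x^6 + 4x^3
(-E_{-2/3} − 2θ) f = 26x^6 - 8x^5 + (40/3)x^4 - (194/27)x^3 + (124/27)x^2 - (56/81)x - 16/729

the result is g(x) = 26x^6 - 8x^5 + (40/3)x^4 - (194/27)x^3 + (124/27)x^2 - (56/81)x - 16/729


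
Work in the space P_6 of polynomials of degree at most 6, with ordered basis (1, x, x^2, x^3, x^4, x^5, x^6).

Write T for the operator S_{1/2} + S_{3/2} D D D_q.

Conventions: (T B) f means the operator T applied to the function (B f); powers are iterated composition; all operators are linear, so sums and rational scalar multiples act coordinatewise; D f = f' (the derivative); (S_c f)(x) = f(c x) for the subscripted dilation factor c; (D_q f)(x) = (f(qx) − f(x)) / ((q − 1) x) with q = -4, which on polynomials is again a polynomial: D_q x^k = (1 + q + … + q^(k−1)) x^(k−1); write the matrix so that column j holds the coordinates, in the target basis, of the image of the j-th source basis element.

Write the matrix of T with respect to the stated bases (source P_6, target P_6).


the matrix is [[1, 0, 0, 26, 0, 0, 0]; [0, 1/2, 0, 0, -459, 0, 0]; [0, 0, 1/4, 0, 0, 5535, 0]; [0, 0, 0, 1/8, 0, 0, -110565/2]; [0, 0, 0, 0, 1/16, 0, 0]; [0, 0, 0, 0, 0, 1/32, 0]; [0, 0, 0, 0, 0, 0, 1/64]] (rows listed top to bottom)

image of 1: 1
image of x: (1/2)x
image of x^2: (1/4)x^2
image of x^3: (1/8)x^3 + 26
image of x^4: (1/16)x^4 - 459x
image of x^5: (1/32)x^5 + 5535x^2
image of x^6: (1/64)x^6 - (110565/2)x^3
each image's coordinates form column j of the matrix


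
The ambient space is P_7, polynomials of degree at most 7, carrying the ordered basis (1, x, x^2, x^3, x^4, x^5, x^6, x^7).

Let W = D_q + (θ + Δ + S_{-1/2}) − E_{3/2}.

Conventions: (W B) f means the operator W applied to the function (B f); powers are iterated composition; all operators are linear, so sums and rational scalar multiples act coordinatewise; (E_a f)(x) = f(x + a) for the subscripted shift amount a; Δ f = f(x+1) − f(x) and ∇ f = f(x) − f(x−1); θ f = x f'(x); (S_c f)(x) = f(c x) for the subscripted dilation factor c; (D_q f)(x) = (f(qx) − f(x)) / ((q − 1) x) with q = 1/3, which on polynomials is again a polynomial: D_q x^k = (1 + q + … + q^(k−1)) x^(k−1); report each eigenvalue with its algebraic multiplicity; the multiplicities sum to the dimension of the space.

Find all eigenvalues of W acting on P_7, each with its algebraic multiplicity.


λ = -1/2 (multiplicity 1), λ = 0 (multiplicity 1), λ = 5/4 (multiplicity 1), λ = 15/8 (multiplicity 1), λ = 49/16 (multiplicity 1), λ = 127/32 (multiplicity 1), λ = 321/64 (multiplicity 1), λ = 767/128 (multiplicity 1)

image of 1: 0
image of x: -(1/2)x + 1/2
image of x^2: (5/4)x^2 + (1/3)x - 5/4
image of x^3: (15/8)x^3 - (1/18)x^2 - (15/4)x - 19/8
image of x^4: (49/16)x^4 - (14/27)x^3 - (15/2)x^2 - (19/2)x - 65/16
image of x^5: (127/32)x^5 - (163/162)x^4 - (25/2)x^3 - (95/4)x^2 - (325/16)x - 211/32
image of x^6: (321/64)x^6 - (365/243)x^5 - (75/4)x^4 - (95/2)x^3 - (975/16)x^2 - (633/16)x - 665/64
image of x^7: (767/128)x^7 - (2917/1458)x^6 - (105/4)x^5 - (665/8)x^4 - (2275/16)x^3 - (4431/32)x^2 - (4655/64)x - 2059/128
the matrix is upper triangular; its diagonal is (0, -1/2, 5/4, 15/8, 49/16, 127/32, 321/64, 767/128)
for a triangular matrix the eigenvalues are the diagonal entries, with algebraic multiplicity their repetition count


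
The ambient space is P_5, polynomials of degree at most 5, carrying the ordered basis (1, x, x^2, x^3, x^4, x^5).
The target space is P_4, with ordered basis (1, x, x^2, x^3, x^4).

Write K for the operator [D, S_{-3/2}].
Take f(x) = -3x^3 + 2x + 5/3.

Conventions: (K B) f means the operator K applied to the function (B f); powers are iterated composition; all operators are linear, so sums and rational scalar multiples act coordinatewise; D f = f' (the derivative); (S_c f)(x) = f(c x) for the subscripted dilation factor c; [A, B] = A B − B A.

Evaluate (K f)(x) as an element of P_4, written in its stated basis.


the result is g(x) = (405/8)x^2 - 5

S_{-3/2} f = (81/8)x^3 - 3x + 5/3
D S_{-3/2} f = (243/8)x^2 - 3
D f = -9x^2 + 2
S_{-3/2} D f = -(81/4)x^2 + 2
[D, S_{-3/2}] f = (405/8)x^2 - 5


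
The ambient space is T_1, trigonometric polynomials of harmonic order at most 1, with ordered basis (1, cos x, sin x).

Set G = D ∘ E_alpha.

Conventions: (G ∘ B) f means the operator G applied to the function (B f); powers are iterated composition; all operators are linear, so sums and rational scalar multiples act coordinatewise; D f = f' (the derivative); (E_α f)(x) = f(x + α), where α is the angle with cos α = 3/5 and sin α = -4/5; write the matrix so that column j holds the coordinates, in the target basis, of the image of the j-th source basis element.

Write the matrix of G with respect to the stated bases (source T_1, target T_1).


image of 1: 0
image of cos x: (4/5)cos x - (3/5)sin x
image of sin x: (3/5)cos x + (4/5)sin x
each image's coordinates form column j of the matrix

the matrix is [[0, 0, 0]; [0, 4/5, 3/5]; [0, -3/5, 4/5]] (rows listed top to bottom)


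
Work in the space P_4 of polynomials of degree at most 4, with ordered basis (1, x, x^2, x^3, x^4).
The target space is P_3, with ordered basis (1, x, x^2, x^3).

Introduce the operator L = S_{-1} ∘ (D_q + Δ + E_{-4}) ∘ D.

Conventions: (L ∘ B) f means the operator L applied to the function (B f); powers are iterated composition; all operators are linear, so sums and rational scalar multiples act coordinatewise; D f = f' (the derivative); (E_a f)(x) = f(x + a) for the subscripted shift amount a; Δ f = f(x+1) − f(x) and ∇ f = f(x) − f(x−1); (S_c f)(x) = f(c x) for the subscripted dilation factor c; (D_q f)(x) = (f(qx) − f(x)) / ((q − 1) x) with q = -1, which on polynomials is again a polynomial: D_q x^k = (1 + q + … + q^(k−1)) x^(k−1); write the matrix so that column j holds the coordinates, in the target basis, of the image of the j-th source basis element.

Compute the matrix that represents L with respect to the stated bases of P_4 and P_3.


the matrix is [[0, 1, -4, 51, -252]; [0, 0, -2, 18, -204]; [0, 0, 0, 3, -32]; [0, 0, 0, 0, -4]] (rows listed top to bottom)

image of 1: 0
image of x: 1
image of x^2: -2x - 4
image of x^3: 3x^2 + 18x + 51
image of x^4: -4x^3 - 32x^2 - 204x - 252
each image's coordinates form column j of the matrix


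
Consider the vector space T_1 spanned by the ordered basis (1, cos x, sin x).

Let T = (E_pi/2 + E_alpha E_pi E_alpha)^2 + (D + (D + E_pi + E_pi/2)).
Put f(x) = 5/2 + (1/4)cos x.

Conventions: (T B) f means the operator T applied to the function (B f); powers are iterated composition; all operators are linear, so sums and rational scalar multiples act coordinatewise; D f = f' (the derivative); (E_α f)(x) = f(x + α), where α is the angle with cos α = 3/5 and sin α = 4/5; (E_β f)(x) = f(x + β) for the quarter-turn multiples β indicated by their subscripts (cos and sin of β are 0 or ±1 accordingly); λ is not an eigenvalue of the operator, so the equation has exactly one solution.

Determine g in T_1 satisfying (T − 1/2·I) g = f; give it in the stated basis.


write g with unknown coordinates in the stated basis and equate coefficients in (T − 1/2·I) g = f
solving from the highest basis element down gives g = 5/11 - (1779/55802)cos x + (1889/27901)sin x
check: T g = 30/11 + (13061/55802)cos x + (1889/55802)sin x
so T g − 1/2·g = 5/2 + (1/4)cos x = f ✓

the image equals g(x) = 5/11 - (1779/55802)cos x + (1889/27901)sin x


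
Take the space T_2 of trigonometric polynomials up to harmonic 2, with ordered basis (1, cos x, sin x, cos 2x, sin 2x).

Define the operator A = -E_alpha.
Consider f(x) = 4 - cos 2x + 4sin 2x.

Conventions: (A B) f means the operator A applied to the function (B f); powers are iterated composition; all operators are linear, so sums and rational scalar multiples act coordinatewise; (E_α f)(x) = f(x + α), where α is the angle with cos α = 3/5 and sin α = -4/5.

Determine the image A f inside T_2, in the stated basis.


the result is g(x) = -4 + (89/25)cos 2x + (52/25)sin 2x

E_alpha f = 4 - (89/25)cos 2x - (52/25)sin 2x
(-E_alpha) f = -4 + (89/25)cos 2x + (52/25)sin 2x


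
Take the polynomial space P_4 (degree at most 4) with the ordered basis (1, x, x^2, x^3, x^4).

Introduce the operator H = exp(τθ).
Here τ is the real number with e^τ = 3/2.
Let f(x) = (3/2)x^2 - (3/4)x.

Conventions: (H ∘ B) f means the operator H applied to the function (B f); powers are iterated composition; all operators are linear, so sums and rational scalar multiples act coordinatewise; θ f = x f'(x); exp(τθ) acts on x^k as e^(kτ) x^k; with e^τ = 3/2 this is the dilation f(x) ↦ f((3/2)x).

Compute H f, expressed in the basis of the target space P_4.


g(x) = (27/8)x^2 - (9/8)x

exp(τθ) x^k = e^(kτ) x^k; with e^τ = 3/2 this sends x^k to (3/2)^k x^k
x ↦ 3/2 x
x^2 ↦ 9/4 x^2
applying this coordinatewise to f: exp(τθ) f = (27/8)x^2 - (9/8)x
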